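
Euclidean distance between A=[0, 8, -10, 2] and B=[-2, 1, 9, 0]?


d = √((0+ 2)² + (8-1)² + (-10-9)² + (2-0)²)
  = √(4 + 49 + 361 + 4)
  = √418 = 20.445

20.445


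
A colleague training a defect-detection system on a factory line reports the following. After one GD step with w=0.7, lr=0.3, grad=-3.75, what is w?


w_new = w - α·∇
= 0.7 - 0.3·-3.75
= 0.7 + 1.125
= 1.825

1.825


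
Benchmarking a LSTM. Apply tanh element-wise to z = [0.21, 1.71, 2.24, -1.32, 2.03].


tanh(0.21) = 0.207
tanh(1.71) = 0.9366
tanh(2.24) = 0.9776
tanh(-1.32) = -0.8668
tanh(2.03) = 0.9661
result = [0.207, 0.9366, 0.9776, -0.8668, 0.9661]

[0.207, 0.9366, 0.9776, -0.8668, 0.9661]


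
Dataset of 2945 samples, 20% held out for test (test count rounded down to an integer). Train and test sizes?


Test = ⌊2945·20/100⌋ = 589
Train = 2945 - 589 = 2356

Train: 2356, Test: 589


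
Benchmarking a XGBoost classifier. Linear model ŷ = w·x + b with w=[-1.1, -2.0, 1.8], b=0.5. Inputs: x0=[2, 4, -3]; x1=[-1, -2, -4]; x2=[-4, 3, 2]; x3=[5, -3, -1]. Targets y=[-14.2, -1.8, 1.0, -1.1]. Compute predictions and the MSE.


ŷ0 = (-1.1)·(2) + (-2.0)·(4) + (1.8)·(-3) + 0.5 = -15.1
ŷ1 = (-1.1)·(-1) + (-2.0)·(-2) + (1.8)·(-4) + 0.5 = -1.6
ŷ2 = (-1.1)·(-4) + (-2.0)·(3) + (1.8)·(2) + 0.5 = 2.5
ŷ3 = (-1.1)·(5) + (-2.0)·(-3) + (1.8)·(-1) + 0.5 = -0.8
errors² = [0.81, 0.04, 2.25, 0.09]
MSE = 3.1900/4 = 0.7975

0.7975


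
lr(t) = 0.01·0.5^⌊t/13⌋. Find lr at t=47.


n_drops = ⌊47/13⌋ = 3
lr = 0.01·0.5^3 = 0.01·0.125 = 0.00125

0.00125


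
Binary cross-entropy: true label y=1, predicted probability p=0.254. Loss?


BCE = -[y·ln(p) + (1-y)·ln(1-p)]
= -1·ln(0.254) - 0
= -ln(0.254) = 1.3704

1.3704


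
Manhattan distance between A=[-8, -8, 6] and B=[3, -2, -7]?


d = |-8-3| + |-8+ 2| + |6+ 7|
  = 11 + 6 + 13
  = 30

30


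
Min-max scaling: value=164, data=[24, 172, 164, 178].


min=24, max=178
(164-24)/(178-24) = 140/154 = 0.9091

0.9091


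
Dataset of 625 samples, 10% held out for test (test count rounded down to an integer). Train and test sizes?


Test = ⌊625·10/100⌋ = 62
Train = 625 - 62 = 563

Train: 563, Test: 62


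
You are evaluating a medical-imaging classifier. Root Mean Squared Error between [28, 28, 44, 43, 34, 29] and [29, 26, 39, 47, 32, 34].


MSE = 75/6 = 12.5
RMSE = √(75/6) = 3.5355

3.5355


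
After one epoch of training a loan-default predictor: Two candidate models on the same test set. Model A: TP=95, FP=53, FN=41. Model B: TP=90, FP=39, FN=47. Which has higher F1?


Model A: P=95/148=0.6419, R=95/136=0.6985, F1=2PR/(P+R)=2TP/(2TP+FP+FN)=190/284=0.669
Model B: P=90/129=0.6977, R=90/137=0.6569, F1=2PR/(P+R)=2TP/(2TP+FP+FN)=180/266=0.6767
0.669 < 0.6767 → Model B

Model B


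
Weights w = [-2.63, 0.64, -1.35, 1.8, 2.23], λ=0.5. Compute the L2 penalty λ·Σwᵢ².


‖w‖₂² = (-2.63)² + (0.64)² + (-1.35)² + (1.8)² + (2.23)²
     = 6.9169 + 0.4096 + 1.8225 + 3.24 + 4.9729
     = 17.3619
λ·‖w‖₂² = 0.5·17.3619 = 8.68095

8.68095


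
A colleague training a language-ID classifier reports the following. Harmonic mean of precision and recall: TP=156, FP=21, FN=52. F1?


Precision = 156/177 = 0.8814
Recall = 156/208 = 0.75
F1 = 2·P·R/(P+R) = 2·TP/(2·TP+FP+FN) = 312/(312+21+52) = 312/385 = 0.8104

0.8104


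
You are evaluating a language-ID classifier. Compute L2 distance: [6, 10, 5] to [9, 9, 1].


d = √((6-9)² + (10-9)² + (5-1)²)
  = √(9 + 1 + 16)
  = √26 = 5.099

5.099


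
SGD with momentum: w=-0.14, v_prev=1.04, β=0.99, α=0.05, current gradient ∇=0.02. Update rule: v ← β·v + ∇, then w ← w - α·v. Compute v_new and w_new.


v_new = 0.99·1.04 + 0.02 = 1.0296 + 0.02 = 1.0496
w_new = -0.14 - 0.05·1.0496 = -0.14 - 0.05248 = -0.19248

v_new=1.0496, w_new=-0.19248


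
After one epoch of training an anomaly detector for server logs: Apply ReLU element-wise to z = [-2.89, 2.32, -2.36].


ReLU(-2.89) = max(0, -2.89) = 0.0
ReLU(2.32) = max(0, 2.32) = 2.32
ReLU(-2.36) = max(0, -2.36) = 0.0
result = [0.0, 2.32, 0.0]

[0.0, 2.32, 0.0]


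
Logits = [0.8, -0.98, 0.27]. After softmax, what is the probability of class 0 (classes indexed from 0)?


Exponentials: e^0.8=2.2255, e^-0.98=0.3753, e^0.27=1.31
Sum = 3.9108
Softmax = [0.5691, 0.096, 0.335]
p[0] = 2.2255/3.9108 = 0.5691

0.5691


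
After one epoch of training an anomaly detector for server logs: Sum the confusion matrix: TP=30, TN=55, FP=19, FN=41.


Total = TP + TN + FP + FN
= 30 + 55 + 19 + 41
= 145
(Predicted positive: 49, predicted negative: 96)

145


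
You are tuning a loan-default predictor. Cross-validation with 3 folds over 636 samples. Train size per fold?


Fold size = 636/3 = 212
Training per fold = 636 - 212 = 424

424


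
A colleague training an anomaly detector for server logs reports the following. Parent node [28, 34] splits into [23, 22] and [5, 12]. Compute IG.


Parent = [28, 34], H_parent = 0.9932
H_left = 0.9996 (n=45), H_right = 0.874 (n=17)
H_children = (45/62)·0.9996 + (17/62)·0.874 = 0.9652
IG = 0.9932 - 0.9652 = 0.028

0.028


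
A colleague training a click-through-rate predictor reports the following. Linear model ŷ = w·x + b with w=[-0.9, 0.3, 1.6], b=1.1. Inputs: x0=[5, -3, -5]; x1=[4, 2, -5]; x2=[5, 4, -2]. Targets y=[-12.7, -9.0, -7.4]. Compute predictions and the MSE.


ŷ0 = (-0.9)·(5) + (0.3)·(-3) + (1.6)·(-5) + 1.1 = -12.3
ŷ1 = (-0.9)·(4) + (0.3)·(2) + (1.6)·(-5) + 1.1 = -9.9
ŷ2 = (-0.9)·(5) + (0.3)·(4) + (1.6)·(-2) + 1.1 = -5.4
errors² = [0.16, 0.81, 4.0]
MSE = 4.9700/3 = 1.6567

1.6567


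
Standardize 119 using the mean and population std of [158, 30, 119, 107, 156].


μ = 114, σ = 46.5403
z = (119 - 114)/46.5403 = 0.1074

0.1074


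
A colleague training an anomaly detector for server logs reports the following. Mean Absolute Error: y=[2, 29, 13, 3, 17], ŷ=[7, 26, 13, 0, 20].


Absolute errors: |2-7|=5, |29-26|=3, |13-13|=0, |3-0|=3, |17-20|=3
Sum = 14
MAE = 14/5 = 14/5

14/5


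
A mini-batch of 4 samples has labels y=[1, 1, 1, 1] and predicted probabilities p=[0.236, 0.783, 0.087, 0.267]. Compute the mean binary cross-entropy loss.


L[0] = -ln(0.236) = 1.4439
L[1] = -ln(0.783) = 0.2446
L[2] = -ln(0.087) = 2.4418
L[3] = -ln(0.267) = 1.3205
mean = (1.4439 + 0.2446 + 2.4418 + 1.3205)/4 = 1.3627

1.3627


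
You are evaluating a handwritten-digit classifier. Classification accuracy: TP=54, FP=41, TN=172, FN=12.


Accuracy = (TP+TN)/(TP+TN+FP+FN)
= (54+172)/(279)
= 226/279 = 81.0%

81.0%


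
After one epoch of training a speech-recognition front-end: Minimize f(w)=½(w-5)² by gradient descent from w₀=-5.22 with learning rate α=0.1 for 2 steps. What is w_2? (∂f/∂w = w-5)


step 1: grad = -5.22-5 = -10.22; w = -5.22 - 0.1·(-10.22) = -4.198
step 2: grad = -4.198-5 = -9.198; w = -4.198 - 0.1·(-9.198) = -3.2782

-3.2782


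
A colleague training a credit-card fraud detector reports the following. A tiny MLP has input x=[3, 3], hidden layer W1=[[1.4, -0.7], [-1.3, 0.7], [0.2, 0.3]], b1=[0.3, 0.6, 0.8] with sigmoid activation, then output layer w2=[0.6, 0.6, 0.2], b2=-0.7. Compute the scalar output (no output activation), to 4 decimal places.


z1[0] = (1.4)·(3) + (-0.7)·(3) + 0.3 = 2.4
z1[1] = (-1.3)·(3) + (0.7)·(3) + 0.6 = -1.2
z1[2] = (0.2)·(3) + (0.3)·(3) + 0.8 = 2.3
h = sigmoid(z1) = [0.9168, 0.2315, 0.9089]
output = (0.6)·(0.9168) + (0.6)·(0.2315) + (0.2)·(0.9089) - 0.7 = 0.1708

0.1708


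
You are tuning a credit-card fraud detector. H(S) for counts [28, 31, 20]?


Probabilities: [28/79, 31/79, 20/79] ≈ [0.3544, 0.3924, 0.2532]
H = -((28/79)·log₂(28/79) + (31/79)·log₂(31/79) + (20/79)·log₂(20/79))
  = 1.5617 bits

1.5617 bits


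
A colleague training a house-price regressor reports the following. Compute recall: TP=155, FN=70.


Recall = TP/(TP+FN)
= 155/(155+70)
= 155/225 = 68.89%

68.89%


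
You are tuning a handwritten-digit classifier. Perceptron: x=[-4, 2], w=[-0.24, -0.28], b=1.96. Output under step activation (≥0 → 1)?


z = (-4)·(-0.24) + (2)·(-0.28) + 1.96
  = 2.36
step(z) = 1 (z≥0)

1


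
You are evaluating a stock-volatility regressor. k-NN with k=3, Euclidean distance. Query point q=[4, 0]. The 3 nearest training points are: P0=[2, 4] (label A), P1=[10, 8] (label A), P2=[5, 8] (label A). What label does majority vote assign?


d(q,P0) = 4.4721  (label A)
d(q,P1) = 10.0  (label A)
d(q,P2) = 8.0623  (label A)
Votes: A=3, B=0
Majority → A

A


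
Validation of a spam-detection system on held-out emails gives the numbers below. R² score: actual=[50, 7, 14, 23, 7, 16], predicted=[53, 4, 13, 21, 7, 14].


ȳ = 19.5
SS_res = Σ(y-ŷ)² = 27
SS_tot = Σ(y-ȳ)² = 1297.5
R² = 1 - SS_res/SS_tot = 1 - 0.0208 = 0.9792

0.9792


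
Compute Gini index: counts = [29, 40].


Probabilities: [29/69, 40/69] ≈ [0.4203, 0.5797]
Σpᵢ² = (841 + 1600)/69² = 2441/4761
Gini = 1 - Σpᵢ² = 1 - 2441/4761 = 0.4873

0.4873


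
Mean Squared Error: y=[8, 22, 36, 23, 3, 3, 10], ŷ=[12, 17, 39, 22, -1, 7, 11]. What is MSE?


Squared errors: (8-12)²=16, (22-17)²=25, (36-39)²=9, (23-22)²=1, (3+ 1)²=16, (3-7)²=16, (10-11)²=1
Sum = 84
MSE = 84/7 = 12

12


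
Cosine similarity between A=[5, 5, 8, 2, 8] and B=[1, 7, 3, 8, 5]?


A·B = 5·1 + 5·7 + 8·3 + 2·8 + 8·5 = 120
‖A‖ = √182 = 13.4907, ‖B‖ = √148 = 12.1655
cos = 120/(√182·√148) = 120/√26936 = 0.7312

0.7312


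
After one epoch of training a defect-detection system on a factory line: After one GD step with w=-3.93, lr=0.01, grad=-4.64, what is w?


w_new = w - α·∇
= -3.93 - 0.01·-4.64
= -3.93 + 0.0464
= -3.8836

-3.8836


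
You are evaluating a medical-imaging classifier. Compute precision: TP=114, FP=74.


Precision = TP/(TP+FP)
= 114/(114+74)
= 114/188 = 60.64%

60.64%


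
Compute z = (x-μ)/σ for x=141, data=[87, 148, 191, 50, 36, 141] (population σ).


μ = 108.8333, σ = 55.622
z = (141 - 108.8333)/55.622 = 0.5783

0.5783


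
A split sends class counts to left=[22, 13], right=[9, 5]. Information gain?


Parent = [31, 18], H_parent = 0.9486
H_left = 0.9518 (n=35), H_right = 0.9403 (n=14)
H_children = (35/49)·0.9518 + (14/49)·0.9403 = 0.9485
IG = 0.9486 - 0.9485 = 0.0001

0.0001


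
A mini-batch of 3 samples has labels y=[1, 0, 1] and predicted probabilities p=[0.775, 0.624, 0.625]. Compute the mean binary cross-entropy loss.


L[0] = -ln(0.775) = 0.2549
L[1] = -ln(1-0.624) = -ln(0.376) = 0.9782
L[2] = -ln(0.625) = 0.47
mean = (0.2549 + 0.9782 + 0.47)/3 = 0.5677

0.5677


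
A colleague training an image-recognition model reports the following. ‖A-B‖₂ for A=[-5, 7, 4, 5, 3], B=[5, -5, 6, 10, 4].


d = √((-5-5)² + (7+ 5)² + (4-6)² + (5-10)² + (3-4)²)
  = √(100 + 144 + 4 + 25 + 1)
  = √274 = 16.5529

16.5529


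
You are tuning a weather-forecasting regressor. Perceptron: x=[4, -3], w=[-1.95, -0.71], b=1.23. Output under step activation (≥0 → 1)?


z = (4)·(-1.95) + (-3)·(-0.71) + 1.23
  = -4.44
step(z) = 0 (z<0)

0


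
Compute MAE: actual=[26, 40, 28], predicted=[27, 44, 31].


Absolute errors: |26-27|=1, |40-44|=4, |28-31|=3
Sum = 8
MAE = 8/3 = 8/3

8/3


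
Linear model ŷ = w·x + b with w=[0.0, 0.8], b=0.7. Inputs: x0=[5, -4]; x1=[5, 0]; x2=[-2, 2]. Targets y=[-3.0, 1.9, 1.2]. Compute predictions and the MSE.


ŷ0 = (0.0)·(5) + (0.8)·(-4) + 0.7 = -2.5
ŷ1 = (0.0)·(5) + (0.8)·(0) + 0.7 = 0.7
ŷ2 = (0.0)·(-2) + (0.8)·(2) + 0.7 = 2.3
errors² = [0.25, 1.44, 1.21]
MSE = 2.9000/3 = 0.9667

0.9667


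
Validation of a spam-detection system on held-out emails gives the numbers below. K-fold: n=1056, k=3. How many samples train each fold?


Fold size = 1056/3 = 352
Training per fold = 1056 - 352 = 704

704


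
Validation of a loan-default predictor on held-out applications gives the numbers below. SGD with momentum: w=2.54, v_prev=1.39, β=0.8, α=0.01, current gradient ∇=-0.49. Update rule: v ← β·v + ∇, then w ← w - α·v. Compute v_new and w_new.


v_new = 0.8·1.39 - 0.49 = 1.112 - 0.49 = 0.622
w_new = 2.54 - 0.01·0.622 = 2.54 - 0.00622 = 2.53378

v_new=0.622, w_new=2.53378


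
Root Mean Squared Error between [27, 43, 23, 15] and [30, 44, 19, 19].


MSE = 42/4 = 10.5
RMSE = √(42/4) = 3.2404

3.2404


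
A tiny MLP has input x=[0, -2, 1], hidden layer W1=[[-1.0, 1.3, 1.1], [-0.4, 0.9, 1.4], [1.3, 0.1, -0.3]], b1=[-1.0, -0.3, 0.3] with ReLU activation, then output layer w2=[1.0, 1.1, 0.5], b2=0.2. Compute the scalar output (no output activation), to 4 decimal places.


z1[0] = (-1.0)·(0) + (1.3)·(-2) + (1.1)·(1) - 1.0 = -2.5
z1[1] = (-0.4)·(0) + (0.9)·(-2) + (1.4)·(1) - 0.3 = -0.7
z1[2] = (1.3)·(0) + (0.1)·(-2) + (-0.3)·(1) + 0.3 = -0.2
h = ReLU(z1) = [0.0, 0.0, 0.0]
output = (1.0)·(0.0) + (1.1)·(0.0) + (0.5)·(0.0) + 0.2 = 0.2

0.2


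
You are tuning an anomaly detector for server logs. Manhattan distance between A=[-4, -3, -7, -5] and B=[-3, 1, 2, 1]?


d = |-4+ 3| + |-3-1| + |-7-2| + |-5-1|
  = 1 + 4 + 9 + 6
  = 20

20


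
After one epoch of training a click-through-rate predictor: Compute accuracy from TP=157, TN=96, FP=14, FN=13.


Accuracy = (TP+TN)/(TP+TN+FP+FN)
= (157+96)/(280)
= 253/280 = 90.36%

90.36%


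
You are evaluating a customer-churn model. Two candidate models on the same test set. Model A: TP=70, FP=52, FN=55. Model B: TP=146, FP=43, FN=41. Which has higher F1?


Model A: P=70/122=0.5738, R=70/125=0.56, F1=2PR/(P+R)=2TP/(2TP+FP+FN)=140/247=0.5668
Model B: P=146/189=0.7725, R=146/187=0.7807, F1=2PR/(P+R)=2TP/(2TP+FP+FN)=292/376=0.7766
0.5668 < 0.7766 → Model B

Model B


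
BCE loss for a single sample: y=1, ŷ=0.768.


BCE = -[y·ln(p) + (1-y)·ln(1-p)]
= -1·ln(0.768) - 0
= -ln(0.768) = 0.264

0.264


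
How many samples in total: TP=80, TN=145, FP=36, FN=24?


Total = TP + TN + FP + FN
= 80 + 145 + 36 + 24
= 285
(Predicted positive: 116, predicted negative: 169)

285


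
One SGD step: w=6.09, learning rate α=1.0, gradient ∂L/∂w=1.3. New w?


w_new = w - α·∇
= 6.09 - 1.0·1.3
= 6.09 - 1.3
= 4.79

4.79


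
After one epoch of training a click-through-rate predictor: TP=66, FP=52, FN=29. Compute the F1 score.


Precision = 66/118 = 0.5593
Recall = 66/95 = 0.6947
F1 = 2·P·R/(P+R) = 2·TP/(2·TP+FP+FN) = 132/(132+52+29) = 132/213 = 0.6197

0.6197


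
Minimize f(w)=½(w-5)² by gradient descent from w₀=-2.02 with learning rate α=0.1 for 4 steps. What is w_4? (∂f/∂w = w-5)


step 1: grad = -2.02-5 = -7.02; w = -2.02 - 0.1·(-7.02) = -1.318
step 2: grad = -1.318-5 = -6.318; w = -1.318 - 0.1·(-6.318) = -0.6862
step 3: grad = -0.6862-5 = -5.6862; w = -0.6862 - 0.1·(-5.6862) = -0.11758
step 4: grad = -0.11758-5 = -5.11758; w = -0.11758 - 0.1·(-5.11758) = 0.394178

0.394178


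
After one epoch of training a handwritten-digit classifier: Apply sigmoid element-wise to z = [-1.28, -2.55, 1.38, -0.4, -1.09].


σ(-1.28) = 1/(1+e^1.28) = 0.2176
σ(-2.55) = 1/(1+e^2.55) = 0.0724
σ(1.38) = 1/(1+e^-1.38) = 0.799
σ(-0.4) = 1/(1+e^0.4) = 0.4013
σ(-1.09) = 1/(1+e^1.09) = 0.2516
result = [0.2176, 0.0724, 0.799, 0.4013, 0.2516]

[0.2176, 0.0724, 0.799, 0.4013, 0.2516]


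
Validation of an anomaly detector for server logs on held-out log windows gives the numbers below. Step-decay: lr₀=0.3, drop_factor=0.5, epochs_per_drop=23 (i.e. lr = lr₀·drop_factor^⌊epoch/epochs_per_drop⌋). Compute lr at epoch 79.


n_drops = ⌊79/23⌋ = 3
lr = 0.3·0.5^3 = 0.3·0.125 = 0.0375

0.0375


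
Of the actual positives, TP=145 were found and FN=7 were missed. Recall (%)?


Recall = TP/(TP+FN)
= 145/(145+7)
= 145/152 = 95.39%

95.39%


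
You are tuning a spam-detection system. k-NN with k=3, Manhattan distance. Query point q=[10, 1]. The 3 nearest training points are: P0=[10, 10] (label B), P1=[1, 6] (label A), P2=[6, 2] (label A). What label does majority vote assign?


d(q,P0) = 9  (label B)
d(q,P1) = 14  (label A)
d(q,P2) = 5  (label A)
Votes: A=2, B=1
Majority → A

A


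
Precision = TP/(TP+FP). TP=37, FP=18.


Precision = TP/(TP+FP)
= 37/(37+18)
= 37/55 = 67.27%

67.27%


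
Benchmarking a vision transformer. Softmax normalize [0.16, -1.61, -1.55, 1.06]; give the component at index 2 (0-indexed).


Exponentials: e^0.16=1.1735, e^-1.61=0.1999, e^-1.55=0.2122, e^1.06=2.8864
Sum = 4.472
Softmax = [0.2624, 0.0447, 0.0475, 0.6454]
p[2] = 0.2122/4.472 = 0.0475

0.0475


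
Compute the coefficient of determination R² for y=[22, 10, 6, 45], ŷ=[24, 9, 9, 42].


ȳ = 20.75
SS_res = Σ(y-ŷ)² = 23
SS_tot = Σ(y-ȳ)² = 922.75
R² = 1 - SS_res/SS_tot = 1 - 0.0249 = 0.9751

0.9751


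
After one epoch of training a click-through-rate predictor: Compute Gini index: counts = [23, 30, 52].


Probabilities: [23/105, 30/105, 52/105] ≈ [0.219, 0.2857, 0.4952]
Σpᵢ² = (529 + 900 + 2704)/105² = 4133/11025
Gini = 1 - Σpᵢ² = 1 - 4133/11025 = 0.6251

0.6251


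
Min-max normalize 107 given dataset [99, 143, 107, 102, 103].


min=99, max=143
(107-99)/(143-99) = 8/44 = 0.1818

0.1818


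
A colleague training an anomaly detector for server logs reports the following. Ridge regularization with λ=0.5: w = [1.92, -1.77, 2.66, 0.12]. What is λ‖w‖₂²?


‖w‖₂² = (1.92)² + (-1.77)² + (2.66)² + (0.12)²
     = 3.6864 + 3.1329 + 7.0756 + 0.0144
     = 13.9093
λ·‖w‖₂² = 0.5·13.9093 = 6.95465

6.95465


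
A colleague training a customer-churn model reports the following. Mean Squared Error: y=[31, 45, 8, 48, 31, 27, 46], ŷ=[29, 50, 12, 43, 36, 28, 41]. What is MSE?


Squared errors: (31-29)²=4, (45-50)²=25, (8-12)²=16, (48-43)²=25, (31-36)²=25, (27-28)²=1, (46-41)²=25
Sum = 121
MSE = 121/7 = 121/7

121/7


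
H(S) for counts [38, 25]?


Probabilities: [38/63, 25/63] ≈ [0.6032, 0.3968]
H = -((38/63)·log₂(38/63) + (25/63)·log₂(25/63))
  = 0.9691 bits

0.9691 bits


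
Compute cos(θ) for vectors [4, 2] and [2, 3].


A·B = 4·2 + 2·3 = 14
‖A‖ = √20 = 4.4721, ‖B‖ = √13 = 3.6056
cos = 14/(√20·√13) = 14/√260 = 0.8682

0.8682


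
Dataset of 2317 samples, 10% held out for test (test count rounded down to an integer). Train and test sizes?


Test = ⌊2317·10/100⌋ = 231
Train = 2317 - 231 = 2086

Train: 2086, Test: 231


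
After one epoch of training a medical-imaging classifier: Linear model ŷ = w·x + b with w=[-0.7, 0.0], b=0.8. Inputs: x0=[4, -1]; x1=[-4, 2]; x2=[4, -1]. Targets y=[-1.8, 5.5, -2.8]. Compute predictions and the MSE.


ŷ0 = (-0.7)·(4) + (0.0)·(-1) + 0.8 = -2.0
ŷ1 = (-0.7)·(-4) + (0.0)·(2) + 0.8 = 3.6
ŷ2 = (-0.7)·(4) + (0.0)·(-1) + 0.8 = -2.0
errors² = [0.04, 3.61, 0.64]
MSE = 4.2900/3 = 1.43

1.43


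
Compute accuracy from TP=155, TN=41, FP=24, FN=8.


Accuracy = (TP+TN)/(TP+TN+FP+FN)
= (155+41)/(228)
= 196/228 = 85.96%

85.96%


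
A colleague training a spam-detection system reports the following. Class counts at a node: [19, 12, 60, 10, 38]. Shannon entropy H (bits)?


Probabilities: [19/139, 12/139, 60/139, 10/139, 38/139] ≈ [0.1367, 0.0863, 0.4317, 0.0719, 0.2734]
H = -((19/139)·log₂(19/139) + (12/139)·log₂(12/139) + (60/139)·log₂(60/139) + (10/139)·log₂(10/139) + (38/139)·log₂(38/139))
  = 2.0054 bits

2.0054 bits


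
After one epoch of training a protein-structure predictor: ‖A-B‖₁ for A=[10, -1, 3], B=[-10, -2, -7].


d = |10+ 10| + |-1+ 2| + |3+ 7|
  = 20 + 1 + 10
  = 31

31


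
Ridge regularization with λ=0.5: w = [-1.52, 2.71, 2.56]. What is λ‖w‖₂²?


‖w‖₂² = (-1.52)² + (2.71)² + (2.56)²
     = 2.3104 + 7.3441 + 6.5536
     = 16.2081
λ·‖w‖₂² = 0.5·16.2081 = 8.10405

8.10405


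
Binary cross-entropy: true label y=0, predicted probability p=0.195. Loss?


BCE = -[y·ln(p) + (1-y)·ln(1-p)]
= -0 - 1·ln(1-0.195)
= -ln(0.805) = 0.2169

0.2169


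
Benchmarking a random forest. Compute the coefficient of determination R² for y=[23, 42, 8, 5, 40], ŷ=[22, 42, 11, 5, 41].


ȳ = 23.6
SS_res = Σ(y-ŷ)² = 11
SS_tot = Σ(y-ȳ)² = 1197.2
R² = 1 - SS_res/SS_tot = 1 - 0.0092 = 0.9908

0.9908


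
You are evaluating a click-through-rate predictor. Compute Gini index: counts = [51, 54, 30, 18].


Probabilities: [51/153, 54/153, 30/153, 18/153] ≈ [0.3333, 0.3529, 0.1961, 0.1176]
Σpᵢ² = (2601 + 2916 + 900 + 324)/153² = 6741/23409
Gini = 1 - Σpᵢ² = 1 - 6741/23409 = 0.712

0.712


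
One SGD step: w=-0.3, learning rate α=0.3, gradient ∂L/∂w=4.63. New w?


w_new = w - α·∇
= -0.3 - 0.3·4.63
= -0.3 - 1.389
= -1.689

-1.689


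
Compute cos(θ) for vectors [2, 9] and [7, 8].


A·B = 2·7 + 9·8 = 86
‖A‖ = √85 = 9.2195, ‖B‖ = √113 = 10.6301
cos = 86/(√85·√113) = 86/√9605 = 0.8775

0.8775


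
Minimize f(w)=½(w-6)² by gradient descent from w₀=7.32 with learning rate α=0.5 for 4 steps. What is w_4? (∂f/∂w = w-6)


step 1: grad = 7.32-6 = 1.32; w = 7.32 - 0.5·(1.32) = 6.66
step 2: grad = 6.66-6 = 0.66; w = 6.66 - 0.5·(0.66) = 6.33
step 3: grad = 6.33-6 = 0.33; w = 6.33 - 0.5·(0.33) = 6.165
step 4: grad = 6.165-6 = 0.165; w = 6.165 - 0.5·(0.165) = 6.0825

6.0825


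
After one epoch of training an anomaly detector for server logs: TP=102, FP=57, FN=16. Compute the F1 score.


Precision = 102/159 = 0.6415
Recall = 102/118 = 0.8644
F1 = 2·P·R/(P+R) = 2·TP/(2·TP+FP+FN) = 204/(204+57+16) = 204/277 = 0.7365

0.7365


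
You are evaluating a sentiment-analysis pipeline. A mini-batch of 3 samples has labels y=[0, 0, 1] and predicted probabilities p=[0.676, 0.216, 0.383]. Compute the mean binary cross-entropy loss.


L[0] = -ln(1-0.676) = -ln(0.324) = 1.127
L[1] = -ln(1-0.216) = -ln(0.784) = 0.2433
L[2] = -ln(0.383) = 0.9597
mean = (1.127 + 0.2433 + 0.9597)/3 = 0.7767

0.7767


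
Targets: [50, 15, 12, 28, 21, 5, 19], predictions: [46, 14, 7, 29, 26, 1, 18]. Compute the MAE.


Absolute errors: |50-46|=4, |15-14|=1, |12-7|=5, |28-29|=1, |21-26|=5, |5-1|=4, |19-18|=1
Sum = 21
MAE = 21/7 = 3

3


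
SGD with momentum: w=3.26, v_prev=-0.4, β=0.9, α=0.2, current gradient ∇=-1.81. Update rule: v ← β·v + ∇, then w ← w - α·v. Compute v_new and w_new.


v_new = 0.9·-0.4 - 1.81 = -0.36 - 1.81 = -2.17
w_new = 3.26 - 0.2·-2.17 = 3.26 + 0.434 = 3.694

v_new=-2.17, w_new=3.694


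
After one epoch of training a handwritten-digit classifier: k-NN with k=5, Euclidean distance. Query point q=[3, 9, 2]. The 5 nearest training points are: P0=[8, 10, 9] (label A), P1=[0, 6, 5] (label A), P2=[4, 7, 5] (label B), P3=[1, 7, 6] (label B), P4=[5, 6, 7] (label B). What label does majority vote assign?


d(q,P0) = 8.6603  (label A)
d(q,P1) = 5.1962  (label A)
d(q,P2) = 3.7417  (label B)
d(q,P3) = 4.899  (label B)
d(q,P4) = 6.1644  (label B)
Votes: A=2, B=3
Majority → B

B


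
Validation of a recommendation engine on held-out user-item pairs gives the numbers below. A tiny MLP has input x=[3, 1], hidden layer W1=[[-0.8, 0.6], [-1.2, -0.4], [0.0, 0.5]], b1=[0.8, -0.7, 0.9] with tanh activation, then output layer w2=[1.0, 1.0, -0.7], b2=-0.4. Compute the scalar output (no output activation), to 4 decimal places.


z1[0] = (-0.8)·(3) + (0.6)·(1) + 0.8 = -1.0
z1[1] = (-1.2)·(3) + (-0.4)·(1) - 0.7 = -4.7
z1[2] = (0.0)·(3) + (0.5)·(1) + 0.9 = 1.4
h = tanh(z1) = [-0.7616, -0.9998, 0.8854]
output = (1.0)·(-0.7616) + (1.0)·(-0.9998) + (-0.7)·(0.8854) - 0.4 = -2.7812

-2.7812


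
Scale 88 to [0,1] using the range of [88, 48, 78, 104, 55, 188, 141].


min=48, max=188
(88-48)/(188-48) = 40/140 = 0.2857

0.2857


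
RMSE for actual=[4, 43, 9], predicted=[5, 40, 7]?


MSE = 14/3 = 4.6667
RMSE = √(14/3) = 2.1602

2.1602


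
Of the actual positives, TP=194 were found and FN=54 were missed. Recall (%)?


Recall = TP/(TP+FN)
= 194/(194+54)
= 194/248 = 78.23%

78.23%


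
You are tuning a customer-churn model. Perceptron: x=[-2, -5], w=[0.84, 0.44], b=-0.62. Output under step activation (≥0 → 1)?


z = (-2)·(0.84) + (-5)·(0.44) - 0.62
  = -4.5
step(z) = 0 (z<0)

0


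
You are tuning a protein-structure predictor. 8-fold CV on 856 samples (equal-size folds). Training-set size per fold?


Fold size = 856/8 = 107
Training per fold = 856 - 107 = 749

749


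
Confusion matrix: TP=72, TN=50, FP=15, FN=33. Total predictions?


Total = TP + TN + FP + FN
= 72 + 50 + 15 + 33
= 170
(Predicted positive: 87, predicted negative: 83)

170


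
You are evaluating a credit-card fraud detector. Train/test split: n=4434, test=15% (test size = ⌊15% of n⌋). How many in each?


Test = ⌊4434·15/100⌋ = 665
Train = 4434 - 665 = 3769

Train: 3769, Test: 665


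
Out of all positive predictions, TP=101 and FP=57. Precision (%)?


Precision = TP/(TP+FP)
= 101/(101+57)
= 101/158 = 63.92%

63.92%


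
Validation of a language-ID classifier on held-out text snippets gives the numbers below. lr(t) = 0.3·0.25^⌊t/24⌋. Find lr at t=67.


n_drops = ⌊67/24⌋ = 2
lr = 0.3·0.25^2 = 0.3·0.0625 = 0.01875

0.01875


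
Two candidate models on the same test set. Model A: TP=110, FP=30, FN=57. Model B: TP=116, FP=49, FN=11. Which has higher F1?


Model A: P=110/140=0.7857, R=110/167=0.6587, F1=2PR/(P+R)=2TP/(2TP+FP+FN)=220/307=0.7166
Model B: P=116/165=0.703, R=116/127=0.9134, F1=2PR/(P+R)=2TP/(2TP+FP+FN)=232/292=0.7945
0.7166 < 0.7945 → Model B

Model B


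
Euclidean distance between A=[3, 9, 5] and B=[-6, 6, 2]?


d = √((3+ 6)² + (9-6)² + (5-2)²)
  = √(81 + 9 + 9)
  = √99 = 9.9499

9.9499


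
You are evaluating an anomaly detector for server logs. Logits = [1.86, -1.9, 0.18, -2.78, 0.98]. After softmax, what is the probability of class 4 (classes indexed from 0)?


Exponentials: e^1.86=6.4237, e^-1.9=0.1496, e^0.18=1.1972, e^-2.78=0.062, e^0.98=2.6645
Sum = 10.497
Softmax = [0.612, 0.0142, 0.1141, 0.0059, 0.2538]
p[4] = 2.6645/10.497 = 0.2538

0.2538


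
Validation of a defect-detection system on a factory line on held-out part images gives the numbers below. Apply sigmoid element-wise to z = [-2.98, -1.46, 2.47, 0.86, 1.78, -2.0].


σ(-2.98) = 1/(1+e^2.98) = 0.0483
σ(-1.46) = 1/(1+e^1.46) = 0.1885
σ(2.47) = 1/(1+e^-2.47) = 0.922
σ(0.86) = 1/(1+e^-0.86) = 0.7027
σ(1.78) = 1/(1+e^-1.78) = 0.8557
σ(-2.0) = 1/(1+e^2.0) = 0.1192
result = [0.0483, 0.1885, 0.922, 0.7027, 0.8557, 0.1192]

[0.0483, 0.1885, 0.922, 0.7027, 0.8557, 0.1192]


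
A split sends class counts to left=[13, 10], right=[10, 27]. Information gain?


Parent = [23, 37], H_parent = 0.9604
H_left = 0.9877 (n=23), H_right = 0.8419 (n=37)
H_children = (23/60)·0.9877 + (37/60)·0.8419 = 0.8978
IG = 0.9604 - 0.8978 = 0.0626

0.0626


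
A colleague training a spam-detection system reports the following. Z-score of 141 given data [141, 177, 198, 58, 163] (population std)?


μ = 147.4, σ = 48.4008
z = (141 - 147.4)/48.4008 = -0.1322

-0.1322


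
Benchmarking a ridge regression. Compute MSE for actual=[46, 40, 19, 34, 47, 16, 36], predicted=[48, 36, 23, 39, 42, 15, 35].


Squared errors: (46-48)²=4, (40-36)²=16, (19-23)²=16, (34-39)²=25, (47-42)²=25, (16-15)²=1, (36-35)²=1
Sum = 88
MSE = 88/7 = 88/7

88/7


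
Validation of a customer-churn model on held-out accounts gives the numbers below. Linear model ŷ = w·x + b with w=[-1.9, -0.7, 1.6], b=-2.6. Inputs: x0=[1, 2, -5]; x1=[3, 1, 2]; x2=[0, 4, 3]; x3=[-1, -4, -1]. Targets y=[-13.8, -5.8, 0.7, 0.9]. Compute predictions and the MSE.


ŷ0 = (-1.9)·(1) + (-0.7)·(2) + (1.6)·(-5) - 2.6 = -13.9
ŷ1 = (-1.9)·(3) + (-0.7)·(1) + (1.6)·(2) - 2.6 = -5.8
ŷ2 = (-1.9)·(0) + (-0.7)·(4) + (1.6)·(3) - 2.6 = -0.6
ŷ3 = (-1.9)·(-1) + (-0.7)·(-4) + (1.6)·(-1) - 2.6 = 0.5
errors² = [0.01, 0.0, 1.69, 0.16]
MSE = 1.8600/4 = 0.465

0.465


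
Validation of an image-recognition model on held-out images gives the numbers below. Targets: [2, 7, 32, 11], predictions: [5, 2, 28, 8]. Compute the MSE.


Squared errors: (2-5)²=9, (7-2)²=25, (32-28)²=16, (11-8)²=9
Sum = 59
MSE = 59/4 = 59/4

59/4


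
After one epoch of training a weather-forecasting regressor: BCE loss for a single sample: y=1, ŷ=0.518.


BCE = -[y·ln(p) + (1-y)·ln(1-p)]
= -1·ln(0.518) - 0
= -ln(0.518) = 0.6578

0.6578


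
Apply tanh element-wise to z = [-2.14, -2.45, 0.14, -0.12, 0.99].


tanh(-2.14) = -0.9727
tanh(-2.45) = -0.9852
tanh(0.14) = 0.1391
tanh(-0.12) = -0.1194
tanh(0.99) = 0.7574
result = [-0.9727, -0.9852, 0.1391, -0.1194, 0.7574]

[-0.9727, -0.9852, 0.1391, -0.1194, 0.7574]


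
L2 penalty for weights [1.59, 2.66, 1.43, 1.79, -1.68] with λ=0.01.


‖w‖₂² = (1.59)² + (2.66)² + (1.43)² + (1.79)² + (-1.68)²
     = 2.5281 + 7.0756 + 2.0449 + 3.2041 + 2.8224
     = 17.6751
λ·‖w‖₂² = 0.01·17.6751 = 0.176751

0.176751


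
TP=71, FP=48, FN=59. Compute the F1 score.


Precision = 71/119 = 0.5966
Recall = 71/130 = 0.5462
F1 = 2·P·R/(P+R) = 2·TP/(2·TP+FP+FN) = 142/(142+48+59) = 142/249 = 0.5703

0.5703


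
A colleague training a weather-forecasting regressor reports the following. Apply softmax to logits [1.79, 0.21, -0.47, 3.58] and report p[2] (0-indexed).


Exponentials: e^1.79=5.9895, e^0.21=1.2337, e^-0.47=0.625, e^3.58=35.8735
Sum = 43.7217
Softmax = [0.137, 0.0282, 0.0143, 0.8205]
p[2] = 0.625/43.7217 = 0.0143

0.0143


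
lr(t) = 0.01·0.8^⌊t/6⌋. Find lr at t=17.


n_drops = ⌊17/6⌋ = 2
lr = 0.01·0.8^2 = 0.01·0.64 = 0.0064

0.0064


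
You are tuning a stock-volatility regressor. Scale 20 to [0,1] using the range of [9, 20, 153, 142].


min=9, max=153
(20-9)/(153-9) = 11/144 = 0.0764

0.0764


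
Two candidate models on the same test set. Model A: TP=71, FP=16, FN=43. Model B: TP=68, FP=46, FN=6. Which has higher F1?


Model A: P=71/87=0.8161, R=71/114=0.6228, F1=2PR/(P+R)=2TP/(2TP+FP+FN)=142/201=0.7065
Model B: P=68/114=0.5965, R=68/74=0.9189, F1=2PR/(P+R)=2TP/(2TP+FP+FN)=136/188=0.7234
0.7065 < 0.7234 → Model B

Model B


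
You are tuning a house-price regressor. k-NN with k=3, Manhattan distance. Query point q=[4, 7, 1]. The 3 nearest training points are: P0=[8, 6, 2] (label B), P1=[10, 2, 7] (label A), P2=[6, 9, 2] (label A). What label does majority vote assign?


d(q,P0) = 6  (label B)
d(q,P1) = 17  (label A)
d(q,P2) = 5  (label A)
Votes: A=2, B=1
Majority → A

A


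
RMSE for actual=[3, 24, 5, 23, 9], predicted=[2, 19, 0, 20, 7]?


MSE = 64/5 = 12.8
RMSE = √(64/5) = 3.5777

3.5777


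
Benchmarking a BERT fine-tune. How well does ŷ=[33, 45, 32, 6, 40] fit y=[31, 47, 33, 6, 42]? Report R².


ȳ = 31.8
SS_res = Σ(y-ŷ)² = 13
SS_tot = Σ(y-ȳ)² = 1002.8
R² = 1 - SS_res/SS_tot = 1 - 0.013 = 0.987

0.987


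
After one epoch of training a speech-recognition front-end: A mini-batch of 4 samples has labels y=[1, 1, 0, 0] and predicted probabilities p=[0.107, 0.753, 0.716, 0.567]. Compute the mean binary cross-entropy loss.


L[0] = -ln(0.107) = 2.2349
L[1] = -ln(0.753) = 0.2837
L[2] = -ln(1-0.716) = -ln(0.284) = 1.2588
L[3] = -ln(1-0.567) = -ln(0.433) = 0.837
mean = (2.2349 + 0.2837 + 1.2588 + 0.837)/4 = 1.1536

1.1536


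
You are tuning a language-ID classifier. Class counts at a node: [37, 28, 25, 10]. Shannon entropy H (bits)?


Probabilities: [37/100, 28/100, 25/100, 10/100] ≈ [0.37, 0.28, 0.25, 0.1]
H = -((37/100)·log₂(37/100) + (28/100)·log₂(28/100) + (25/100)·log₂(25/100) + (10/100)·log₂(10/100))
  = 1.8771 bits

1.8771 bits


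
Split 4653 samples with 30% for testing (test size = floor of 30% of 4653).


Test = ⌊4653·30/100⌋ = 1395
Train = 4653 - 1395 = 3258

Train: 3258, Test: 1395


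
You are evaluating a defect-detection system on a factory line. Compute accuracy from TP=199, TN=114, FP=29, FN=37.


Accuracy = (TP+TN)/(TP+TN+FP+FN)
= (199+114)/(379)
= 313/379 = 82.59%

82.59%


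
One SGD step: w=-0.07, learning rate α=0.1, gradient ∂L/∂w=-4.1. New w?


w_new = w - α·∇
= -0.07 - 0.1·-4.1
= -0.07 + 0.41
= 0.34

0.34


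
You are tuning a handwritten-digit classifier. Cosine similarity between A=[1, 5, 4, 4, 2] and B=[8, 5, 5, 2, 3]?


A·B = 1·8 + 5·5 + 4·5 + 4·2 + 2·3 = 67
‖A‖ = √62 = 7.874, ‖B‖ = √127 = 11.2694
cos = 67/(√62·√127) = 67/√7874 = 0.7551

0.7551


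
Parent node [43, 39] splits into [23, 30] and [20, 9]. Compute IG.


Parent = [43, 39], H_parent = 0.9983
H_left = 0.9874 (n=53), H_right = 0.8936 (n=29)
H_children = (53/82)·0.9874 + (29/82)·0.8936 = 0.9542
IG = 0.9983 - 0.9542 = 0.0441

0.0441


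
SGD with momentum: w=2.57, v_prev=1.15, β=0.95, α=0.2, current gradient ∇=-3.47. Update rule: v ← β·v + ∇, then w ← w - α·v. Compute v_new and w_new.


v_new = 0.95·1.15 - 3.47 = 1.0925 - 3.47 = -2.3775
w_new = 2.57 - 0.2·-2.3775 = 2.57 + 0.4755 = 3.0455

v_new=-2.3775, w_new=3.0455


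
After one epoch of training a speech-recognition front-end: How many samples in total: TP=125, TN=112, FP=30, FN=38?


Total = TP + TN + FP + FN
= 125 + 112 + 30 + 38
= 305
(Predicted positive: 155, predicted negative: 150)

305


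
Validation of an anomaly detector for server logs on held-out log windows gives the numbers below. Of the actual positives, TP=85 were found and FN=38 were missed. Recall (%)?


Recall = TP/(TP+FN)
= 85/(85+38)
= 85/123 = 69.11%

69.11%


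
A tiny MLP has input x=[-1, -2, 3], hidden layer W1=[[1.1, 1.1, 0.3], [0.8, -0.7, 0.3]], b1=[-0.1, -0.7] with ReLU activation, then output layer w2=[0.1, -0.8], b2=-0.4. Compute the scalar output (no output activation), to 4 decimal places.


z1[0] = (1.1)·(-1) + (1.1)·(-2) + (0.3)·(3) - 0.1 = -2.5
z1[1] = (0.8)·(-1) + (-0.7)·(-2) + (0.3)·(3) - 0.7 = 0.8
h = ReLU(z1) = [0.0, 0.8]
output = (0.1)·(0.0) + (-0.8)·(0.8) - 0.4 = -1.04

-1.04


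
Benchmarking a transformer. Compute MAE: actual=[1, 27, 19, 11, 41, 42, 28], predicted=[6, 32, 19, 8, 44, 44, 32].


Absolute errors: |1-6|=5, |27-32|=5, |19-19|=0, |11-8|=3, |41-44|=3, |42-44|=2, |28-32|=4
Sum = 22
MAE = 22/7 = 22/7

22/7


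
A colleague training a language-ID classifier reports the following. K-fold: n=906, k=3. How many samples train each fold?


Fold size = 906/3 = 302
Training per fold = 906 - 302 = 604

604


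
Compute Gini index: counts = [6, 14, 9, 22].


Probabilities: [6/51, 14/51, 9/51, 22/51] ≈ [0.1176, 0.2745, 0.1765, 0.4314]
Σpᵢ² = (36 + 196 + 81 + 484)/51² = 797/2601
Gini = 1 - Σpᵢ² = 1 - 797/2601 = 0.6936

0.6936


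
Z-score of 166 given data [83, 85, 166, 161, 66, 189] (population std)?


μ = 125, σ = 48.1629
z = (166 - 125)/48.1629 = 0.8513

0.8513


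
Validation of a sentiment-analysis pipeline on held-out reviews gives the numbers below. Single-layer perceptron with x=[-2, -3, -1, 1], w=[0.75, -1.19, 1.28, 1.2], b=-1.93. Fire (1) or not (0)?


z = (-2)·(0.75) + (-3)·(-1.19) + (-1)·(1.28) + (1)·(1.2) - 1.93
  = 0.06
step(z) = 1 (z≥0)

1


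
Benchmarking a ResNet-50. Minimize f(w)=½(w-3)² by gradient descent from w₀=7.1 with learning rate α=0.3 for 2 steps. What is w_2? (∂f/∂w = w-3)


step 1: grad = 7.1-3 = 4.1; w = 7.1 - 0.3·(4.1) = 5.87
step 2: grad = 5.87-3 = 2.87; w = 5.87 - 0.3·(2.87) = 5.009

5.009


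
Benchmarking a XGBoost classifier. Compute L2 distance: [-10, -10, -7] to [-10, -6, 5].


d = √((-10+ 10)² + (-10+ 6)² + (-7-5)²)
  = √(0 + 16 + 144)
  = √160 = 12.6491

12.6491


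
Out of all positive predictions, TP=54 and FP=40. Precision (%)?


Precision = TP/(TP+FP)
= 54/(54+40)
= 54/94 = 57.45%

57.45%


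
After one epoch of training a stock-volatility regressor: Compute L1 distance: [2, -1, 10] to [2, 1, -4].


d = |2-2| + |-1-1| + |10+ 4|
  = 0 + 2 + 14
  = 16

16


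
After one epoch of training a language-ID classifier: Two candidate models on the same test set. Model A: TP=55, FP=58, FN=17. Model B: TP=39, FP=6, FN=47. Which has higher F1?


Model A: P=55/113=0.4867, R=55/72=0.7639, F1=2PR/(P+R)=2TP/(2TP+FP+FN)=110/185=0.5946
Model B: P=39/45=0.8667, R=39/86=0.4535, F1=2PR/(P+R)=2TP/(2TP+FP+FN)=78/131=0.5954
0.5946 < 0.5954 → Model B

Model B


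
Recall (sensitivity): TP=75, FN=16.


Recall = TP/(TP+FN)
= 75/(75+16)
= 75/91 = 82.42%

82.42%


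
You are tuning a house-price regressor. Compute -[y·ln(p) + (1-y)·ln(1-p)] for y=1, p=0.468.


BCE = -[y·ln(p) + (1-y)·ln(1-p)]
= -1·ln(0.468) - 0
= -ln(0.468) = 0.7593

0.7593


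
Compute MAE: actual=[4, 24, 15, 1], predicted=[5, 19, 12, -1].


Absolute errors: |4-5|=1, |24-19|=5, |15-12|=3, |1+ 1|=2
Sum = 11
MAE = 11/4 = 11/4

11/4


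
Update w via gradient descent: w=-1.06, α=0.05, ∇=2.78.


w_new = w - α·∇
= -1.06 - 0.05·2.78
= -1.06 - 0.139
= -1.199

-1.199


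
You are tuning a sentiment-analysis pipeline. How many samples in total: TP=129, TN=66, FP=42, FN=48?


Total = TP + TN + FP + FN
= 129 + 66 + 42 + 48
= 285
(Predicted positive: 171, predicted negative: 114)

285


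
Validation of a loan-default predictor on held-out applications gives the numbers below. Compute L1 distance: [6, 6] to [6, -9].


d = |6-6| + |6+ 9|
  = 0 + 15
  = 15

15


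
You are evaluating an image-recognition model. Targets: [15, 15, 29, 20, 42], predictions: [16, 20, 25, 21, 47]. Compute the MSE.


Squared errors: (15-16)²=1, (15-20)²=25, (29-25)²=16, (20-21)²=1, (42-47)²=25
Sum = 68
MSE = 68/5 = 68/5

68/5


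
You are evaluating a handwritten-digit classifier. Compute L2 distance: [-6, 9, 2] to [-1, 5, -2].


d = √((-6+ 1)² + (9-5)² + (2+ 2)²)
  = √(25 + 16 + 16)
  = √57 = 7.5498

7.5498


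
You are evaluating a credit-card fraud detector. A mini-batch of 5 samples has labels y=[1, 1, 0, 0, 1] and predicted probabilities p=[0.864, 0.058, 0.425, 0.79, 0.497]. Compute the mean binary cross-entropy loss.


L[0] = -ln(0.864) = 0.1462
L[1] = -ln(0.058) = 2.8473
L[2] = -ln(1-0.425) = -ln(0.575) = 0.5534
L[3] = -ln(1-0.79) = -ln(0.21) = 1.5606
L[4] = -ln(0.497) = 0.6992
mean = (0.1462 + 2.8473 + 0.5534 + 1.5606 + 0.6992)/5 = 1.1613

1.1613


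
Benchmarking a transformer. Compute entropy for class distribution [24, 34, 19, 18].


Probabilities: [24/95, 34/95, 19/95, 18/95] ≈ [0.2526, 0.3579, 0.2, 0.1895]
H = -((24/95)·log₂(24/95) + (34/95)·log₂(34/95) + (19/95)·log₂(19/95) + (18/95)·log₂(18/95))
  = 1.9511 bits

1.9511 bits


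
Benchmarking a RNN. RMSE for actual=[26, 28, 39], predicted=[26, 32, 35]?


MSE = 32/3 = 10.6667
RMSE = √(32/3) = 3.266

3.266


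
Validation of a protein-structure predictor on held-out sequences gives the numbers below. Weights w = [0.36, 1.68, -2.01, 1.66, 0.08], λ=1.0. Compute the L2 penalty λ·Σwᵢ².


‖w‖₂² = (0.36)² + (1.68)² + (-2.01)² + (1.66)² + (0.08)²
     = 0.1296 + 2.8224 + 4.0401 + 2.7556 + 0.0064
     = 9.7541
λ·‖w‖₂² = 1.0·9.7541 = 9.7541

9.7541


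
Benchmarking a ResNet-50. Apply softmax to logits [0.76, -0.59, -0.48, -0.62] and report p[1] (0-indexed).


Exponentials: e^0.76=2.1383, e^-0.59=0.5543, e^-0.48=0.6188, e^-0.62=0.5379
Sum = 3.8493
Softmax = [0.5555, 0.144, 0.1608, 0.1398]
p[1] = 0.5543/3.8493 = 0.144

0.144


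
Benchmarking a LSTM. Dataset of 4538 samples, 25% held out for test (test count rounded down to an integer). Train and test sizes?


Test = ⌊4538·25/100⌋ = 1134
Train = 4538 - 1134 = 3404

Train: 3404, Test: 1134


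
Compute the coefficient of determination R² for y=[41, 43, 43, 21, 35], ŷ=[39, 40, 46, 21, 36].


ȳ = 36.6
SS_res = Σ(y-ŷ)² = 23
SS_tot = Σ(y-ȳ)² = 347.2
R² = 1 - SS_res/SS_tot = 1 - 0.0662 = 0.9338

0.9338
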